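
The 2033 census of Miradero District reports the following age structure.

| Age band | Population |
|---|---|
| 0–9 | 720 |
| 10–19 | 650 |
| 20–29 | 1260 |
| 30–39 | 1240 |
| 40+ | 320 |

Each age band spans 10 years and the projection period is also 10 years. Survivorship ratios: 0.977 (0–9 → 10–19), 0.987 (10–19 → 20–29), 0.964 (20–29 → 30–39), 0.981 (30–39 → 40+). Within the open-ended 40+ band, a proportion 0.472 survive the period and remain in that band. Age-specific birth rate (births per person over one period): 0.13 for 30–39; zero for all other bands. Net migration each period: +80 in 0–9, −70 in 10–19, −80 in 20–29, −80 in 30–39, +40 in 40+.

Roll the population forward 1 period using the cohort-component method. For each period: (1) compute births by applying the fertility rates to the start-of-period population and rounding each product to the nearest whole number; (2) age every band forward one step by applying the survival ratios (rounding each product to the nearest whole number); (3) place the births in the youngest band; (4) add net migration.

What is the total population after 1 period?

3978

Let band 1 be 0–9 through band 5 = 40+.
Period 1.
Births: 1240 × 0.13 = 161
Band 2: 720 × 0.977 = 703
Band 3: 650 × 0.987 = 642
Band 4: 1260 × 0.964 = 1215
Band 5: 1240 × 0.981 + 320 × 0.472 = 1216 + 151 = 1367
Net migration: Band 1 + 80 → 241; Band 2 − 70 → 633; Band 3 − 80 → 562; Band 4 − 80 → 1135; Band 5 + 40 → 1407
End of period: [241, 633, 562, 1135, 1407]
Total after period 1: 241 + 633 + 562 + 1135 + 1407 = 3978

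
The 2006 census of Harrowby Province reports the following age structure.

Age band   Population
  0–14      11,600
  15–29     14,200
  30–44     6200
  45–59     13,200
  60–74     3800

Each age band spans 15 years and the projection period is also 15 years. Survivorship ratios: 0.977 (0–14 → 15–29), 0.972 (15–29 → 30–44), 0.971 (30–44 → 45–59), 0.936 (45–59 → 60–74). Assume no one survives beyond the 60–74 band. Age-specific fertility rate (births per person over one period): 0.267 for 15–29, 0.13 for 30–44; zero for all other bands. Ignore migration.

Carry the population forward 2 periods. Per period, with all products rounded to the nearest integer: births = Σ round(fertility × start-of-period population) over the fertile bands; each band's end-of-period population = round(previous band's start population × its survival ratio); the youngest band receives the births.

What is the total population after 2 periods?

39364

(Groups numbered youngest = 1 to oldest = 5.)
Period 1:
Births: 14200 × 0.267 = 3791  |  6200 × 0.13 = 806 → 4597
Group 2: 11600 × 0.977 = 11333
Group 3: 14200 × 0.972 = 13802
Group 4: 6200 × 0.971 = 6020
Group 5: 13200 × 0.936 = 12355
End of period: [4597, 11333, 13802, 6020, 12355]
Period 2:
Births: 11333 × 0.267 = 3026  |  13802 × 0.13 = 1794 → 4820
Group 2: 4597 × 0.977 = 4491
Group 3: 11333 × 0.972 = 11016
Group 4: 13802 × 0.971 = 13402
Group 5: 6020 × 0.936 = 5635
End of period: [4820, 4491, 11016, 13402, 5635]
Total after period 2: 4820 + 4491 + 11016 + 13402 + 5635 = 39364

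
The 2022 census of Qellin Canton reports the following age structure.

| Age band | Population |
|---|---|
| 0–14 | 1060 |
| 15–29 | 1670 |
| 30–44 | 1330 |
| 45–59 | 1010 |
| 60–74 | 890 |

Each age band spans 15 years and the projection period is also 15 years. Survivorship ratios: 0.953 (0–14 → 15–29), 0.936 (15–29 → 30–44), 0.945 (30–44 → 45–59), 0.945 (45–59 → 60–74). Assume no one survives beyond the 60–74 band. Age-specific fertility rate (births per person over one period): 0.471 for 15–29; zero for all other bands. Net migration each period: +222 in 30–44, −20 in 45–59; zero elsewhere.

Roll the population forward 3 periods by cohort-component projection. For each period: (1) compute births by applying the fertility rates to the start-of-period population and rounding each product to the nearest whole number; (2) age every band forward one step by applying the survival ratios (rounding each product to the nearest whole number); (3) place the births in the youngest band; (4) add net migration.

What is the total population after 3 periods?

After projecting period 1:
Births: 1670 × 0.471 = 787
15–29: 1060 × 0.953 = 1010
30–44: 1670 × 0.936 = 1563
45–59: 1330 × 0.945 = 1257
60–74: 1010 × 0.945 = 954
Net migration: 30–44 + 222 → 1785; 45–59 − 20 → 1237
End of period: [787, 1010, 1785, 1237, 954]
After projecting period 2:
Births: 1010 × 0.471 = 476
15–29: 787 × 0.953 = 750
30–44: 1010 × 0.936 = 945
45–59: 1785 × 0.945 = 1687
60–74: 1237 × 0.945 = 1169
Net migration: 30–44 + 222 → 1167; 45–59 − 20 → 1667
End of period: [476, 750, 1167, 1667, 1169]
After projecting period 3:
Births: 750 × 0.471 = 353
15–29: 476 × 0.953 = 454
30–44: 750 × 0.936 = 702
45–59: 1167 × 0.945 = 1103
60–74: 1667 × 0.945 = 1575
Net migration: 30–44 + 222 → 924; 45–59 − 20 → 1083
End of period: [353, 454, 924, 1083, 1575]
Total after period 3: 353 + 454 + 924 + 1083 + 1575 = 4389

4389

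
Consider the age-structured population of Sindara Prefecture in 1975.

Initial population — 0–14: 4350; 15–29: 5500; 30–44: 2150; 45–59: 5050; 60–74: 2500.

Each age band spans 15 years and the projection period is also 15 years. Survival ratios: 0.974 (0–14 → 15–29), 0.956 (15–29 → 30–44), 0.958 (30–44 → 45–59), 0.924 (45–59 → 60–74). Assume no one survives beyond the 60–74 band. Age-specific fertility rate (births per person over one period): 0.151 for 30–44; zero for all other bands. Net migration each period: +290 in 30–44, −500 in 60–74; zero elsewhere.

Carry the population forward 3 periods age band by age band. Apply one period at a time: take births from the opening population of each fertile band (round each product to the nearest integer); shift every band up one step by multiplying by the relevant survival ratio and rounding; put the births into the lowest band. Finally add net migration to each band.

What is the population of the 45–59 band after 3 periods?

4159

Period 1.
Births: 2150 × 0.151 = 325
15–29: 4350 × 0.974 = 4237
30–44: 5500 × 0.956 = 5258
45–59: 2150 × 0.958 = 2060
60–74: 5050 × 0.924 = 4666
Net migration: 30–44 + 290 → 5548; 60–74 − 500 → 4166
→ [325, 4237, 5548, 2060, 4166]
Period 2.
Births: 5548 × 0.151 = 838
15–29: 325 × 0.974 = 317
30–44: 4237 × 0.956 = 4051
45–59: 5548 × 0.958 = 5315
60–74: 2060 × 0.924 = 1903
Net migration: 30–44 + 290 → 4341; 60–74 − 500 → 1403
→ [838, 317, 4341, 5315, 1403]
Period 3.
Births: 4341 × 0.151 = 655
15–29: 838 × 0.974 = 816
30–44: 317 × 0.956 = 303
45–59: 4341 × 0.958 = 4159
60–74: 5315 × 0.924 = 4911
Net migration: 30–44 + 290 → 593; 60–74 − 500 → 4411
→ [655, 816, 593, 4159, 4411]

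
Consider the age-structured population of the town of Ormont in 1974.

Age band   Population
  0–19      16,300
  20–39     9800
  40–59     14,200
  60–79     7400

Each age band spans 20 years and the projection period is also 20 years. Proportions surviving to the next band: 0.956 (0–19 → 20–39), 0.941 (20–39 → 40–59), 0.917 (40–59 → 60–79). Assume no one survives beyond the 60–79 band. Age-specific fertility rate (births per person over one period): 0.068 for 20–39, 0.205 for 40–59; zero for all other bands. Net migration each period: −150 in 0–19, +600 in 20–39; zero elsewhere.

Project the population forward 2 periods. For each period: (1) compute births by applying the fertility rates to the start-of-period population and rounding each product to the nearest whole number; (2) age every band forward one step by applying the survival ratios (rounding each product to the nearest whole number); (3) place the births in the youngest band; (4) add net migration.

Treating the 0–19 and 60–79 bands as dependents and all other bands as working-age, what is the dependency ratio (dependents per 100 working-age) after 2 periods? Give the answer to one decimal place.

Period 1.
Births: 9800 × 0.068 = 666 ; 14200 × 0.205 = 2911 → 3577
20–39: 16300 × 0.956 = 15583
40–59: 9800 × 0.941 = 9222
60–79: 14200 × 0.917 = 13021
Net migration: 0–19 − 150 → 3427; 20–39 + 600 → 16183
Population now: 0–19=3427, 20–39=16183, 40–59=9222, 60–79=13021
Period 2.
Births: 16183 × 0.068 = 1100 ; 9222 × 0.205 = 1891 → 2991
20–39: 3427 × 0.956 = 3276
40–59: 16183 × 0.941 = 15228
60–79: 9222 × 0.917 = 8457
Net migration: 0–19 − 150 → 2841; 20–39 + 600 → 3876
Population now: 0–19=2841, 20–39=3876, 40–59=15228, 60–79=8457
Dependents (band 0–19 + band 60–79) = 2841 + 8457 = 11298; working-age = 19104; ratio = 11298/19104 × 100 = 59.1

59.1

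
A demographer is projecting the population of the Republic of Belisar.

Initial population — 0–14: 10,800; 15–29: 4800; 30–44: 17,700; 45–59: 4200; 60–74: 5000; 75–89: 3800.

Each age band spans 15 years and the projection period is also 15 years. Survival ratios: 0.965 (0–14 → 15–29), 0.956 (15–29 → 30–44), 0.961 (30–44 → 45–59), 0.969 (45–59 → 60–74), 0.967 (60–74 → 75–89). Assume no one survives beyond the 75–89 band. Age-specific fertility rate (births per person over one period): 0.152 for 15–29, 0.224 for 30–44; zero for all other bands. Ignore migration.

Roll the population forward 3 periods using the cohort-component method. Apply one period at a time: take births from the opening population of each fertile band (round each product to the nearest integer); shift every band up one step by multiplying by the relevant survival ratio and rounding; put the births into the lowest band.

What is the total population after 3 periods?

Numbering the bands 1..6 from youngest to oldest:
Period 1.
Births: 4800 * 0.152 = 730, 17700 * 0.224 = 3965 — total 4695
Band 2: 10800 * 0.965 = 10422
Band 3: 4800 * 0.956 = 4589
Band 4: 17700 * 0.961 = 17010
Band 5: 4200 * 0.969 = 4070
Band 6: 5000 * 0.967 = 4835
End of period: [4695, 10422, 4589, 17010, 4070, 4835]
Period 2.
Births: 10422 * 0.152 = 1584, 4589 * 0.224 = 1028 — total 2612
Band 2: 4695 * 0.965 = 4531
Band 3: 10422 * 0.956 = 9963
Band 4: 4589 * 0.961 = 4410
Band 5: 17010 * 0.969 = 16483
Band 6: 4070 * 0.967 = 3936
End of period: [2612, 4531, 9963, 4410, 16483, 3936]
Period 3.
Births: 4531 * 0.152 = 689, 9963 * 0.224 = 2232 — total 2921
Band 2: 2612 * 0.965 = 2521
Band 3: 4531 * 0.956 = 4332
Band 4: 9963 * 0.961 = 9574
Band 5: 4410 * 0.969 = 4273
Band 6: 16483 * 0.967 = 15939
End of period: [2921, 2521, 4332, 9574, 4273, 15939]
Total after period 3: 2921 + 2521 + 4332 + 9574 + 4273 + 15939 = 39560

39560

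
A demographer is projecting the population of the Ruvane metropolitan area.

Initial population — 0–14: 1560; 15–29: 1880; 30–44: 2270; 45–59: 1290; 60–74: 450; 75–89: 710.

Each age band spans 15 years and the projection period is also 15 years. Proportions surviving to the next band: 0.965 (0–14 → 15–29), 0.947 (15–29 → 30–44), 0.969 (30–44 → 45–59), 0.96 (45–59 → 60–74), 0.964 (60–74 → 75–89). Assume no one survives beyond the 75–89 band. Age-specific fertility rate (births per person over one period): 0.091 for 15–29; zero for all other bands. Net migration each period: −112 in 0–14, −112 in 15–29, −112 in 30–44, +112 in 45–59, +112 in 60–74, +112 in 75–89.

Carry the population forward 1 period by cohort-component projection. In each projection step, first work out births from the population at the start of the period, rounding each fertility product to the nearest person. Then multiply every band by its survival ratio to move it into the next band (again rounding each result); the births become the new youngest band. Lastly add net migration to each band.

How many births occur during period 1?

[period 1]
Births: 1880 × 0.091 = 171
15–29: 1560 × 0.965 = 1505
30–44: 1880 × 0.947 = 1780
45–59: 2270 × 0.969 = 2200
60–74: 1290 × 0.96 = 1238
75–89: 450 × 0.964 = 434
Net migration: 0–14 − 112 → 59; 15–29 − 112 → 1393; 30–44 − 112 → 1668; 45–59 + 112 → 2312; 60–74 + 112 → 1350; 75–89 + 112 → 546
→ [59, 1393, 1668, 2312, 1350, 546]

171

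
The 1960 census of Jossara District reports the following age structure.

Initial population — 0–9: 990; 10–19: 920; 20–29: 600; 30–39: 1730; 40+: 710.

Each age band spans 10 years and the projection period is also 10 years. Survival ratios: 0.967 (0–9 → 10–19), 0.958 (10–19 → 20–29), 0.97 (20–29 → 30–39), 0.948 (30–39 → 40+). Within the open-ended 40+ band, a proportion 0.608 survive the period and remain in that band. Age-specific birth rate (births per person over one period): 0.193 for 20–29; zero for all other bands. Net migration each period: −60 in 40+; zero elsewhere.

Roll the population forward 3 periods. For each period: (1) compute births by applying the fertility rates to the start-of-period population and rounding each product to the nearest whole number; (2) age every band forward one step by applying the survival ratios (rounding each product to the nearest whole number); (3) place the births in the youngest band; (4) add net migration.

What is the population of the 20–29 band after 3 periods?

107

After projecting period 1:
Births: 600 * 0.193 = 116
10–19: 990 * 0.967 = 957
20–29: 920 * 0.958 = 881
30–39: 600 * 0.97 = 582
40+: 1730 * 0.948 + 710 * 0.608 = 1640 + 432 = 2072
Net migration: 40+ − 60 → 2012
End of period: [116, 957, 881, 582, 2012]
After projecting period 2:
Births: 881 * 0.193 = 170
10–19: 116 * 0.967 = 112
20–29: 957 * 0.958 = 917
30–39: 881 * 0.97 = 855
40+: 582 * 0.948 + 2012 * 0.608 = 552 + 1223 = 1775
Net migration: 40+ − 60 → 1715
End of period: [170, 112, 917, 855, 1715]
After projecting period 3:
Births: 917 * 0.193 = 177
10–19: 170 * 0.967 = 164
20–29: 112 * 0.958 = 107
30–39: 917 * 0.97 = 889
40+: 855 * 0.948 + 1715 * 0.608 = 811 + 1043 = 1854
Net migration: 40+ − 60 → 1794
End of period: [177, 164, 107, 889, 1794]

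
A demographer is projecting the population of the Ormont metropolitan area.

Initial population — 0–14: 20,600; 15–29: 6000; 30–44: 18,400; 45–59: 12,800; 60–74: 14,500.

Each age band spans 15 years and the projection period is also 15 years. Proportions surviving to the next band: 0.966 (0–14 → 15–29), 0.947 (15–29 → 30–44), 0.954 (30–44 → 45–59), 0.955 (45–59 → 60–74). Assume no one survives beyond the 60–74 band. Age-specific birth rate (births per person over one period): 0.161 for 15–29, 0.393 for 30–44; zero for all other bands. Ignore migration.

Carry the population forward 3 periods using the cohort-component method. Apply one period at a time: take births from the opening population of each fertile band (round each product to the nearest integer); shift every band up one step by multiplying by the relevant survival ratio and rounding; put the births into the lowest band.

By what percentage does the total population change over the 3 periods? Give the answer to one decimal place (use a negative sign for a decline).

-38.3

Call the bands 1 to 5, youngest first.
Period 1.
Births: 6000 × 0.161 = 966 ; 18400 × 0.393 = 7231 → total 8197
Band 2: 20600 × 0.966 = 19900
Band 3: 6000 × 0.947 = 5682
Band 4: 18400 × 0.954 = 17554
Band 5: 12800 × 0.955 = 12224
End of period: [8197, 19900, 5682, 17554, 12224]
Period 2.
Births: 19900 × 0.161 = 3204 ; 5682 × 0.393 = 2233 → total 5437
Band 2: 8197 × 0.966 = 7918
Band 3: 19900 × 0.947 = 18845
Band 4: 5682 × 0.954 = 5421
Band 5: 17554 × 0.955 = 16764
End of period: [5437, 7918, 18845, 5421, 16764]
Period 3.
Births: 7918 × 0.161 = 1275 ; 18845 × 0.393 = 7406 → total 8681
Band 2: 5437 × 0.966 = 5252
Band 3: 7918 × 0.947 = 7498
Band 4: 18845 × 0.954 = 17978
Band 5: 5421 × 0.955 = 5177
End of period: [8681, 5252, 7498, 17978, 5177]
Total: 72300 → 44586; change = -27714; percentage change = -38.3%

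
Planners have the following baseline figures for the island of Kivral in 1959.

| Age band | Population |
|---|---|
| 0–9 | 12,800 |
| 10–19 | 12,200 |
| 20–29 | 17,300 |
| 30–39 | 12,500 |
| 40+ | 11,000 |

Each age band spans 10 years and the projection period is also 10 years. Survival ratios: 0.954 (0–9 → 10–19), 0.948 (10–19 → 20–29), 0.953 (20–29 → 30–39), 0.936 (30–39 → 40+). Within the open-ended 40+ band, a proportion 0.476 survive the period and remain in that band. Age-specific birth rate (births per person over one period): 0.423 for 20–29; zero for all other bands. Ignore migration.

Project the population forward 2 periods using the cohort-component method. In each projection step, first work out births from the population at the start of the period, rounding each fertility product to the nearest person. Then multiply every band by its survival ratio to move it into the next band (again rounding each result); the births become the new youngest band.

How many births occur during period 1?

7318

Period 1.
Births: 17300 * 0.423 = 7318
10–19: 12800 * 0.954 = 12211
20–29: 12200 * 0.948 = 11566
30–39: 17300 * 0.953 = 16487
40+: 12500 * 0.936 + 11000 * 0.476 = 11700 + 5236 = 16936
Giving 7318 / 12211 / 11566 / 16487 / 16936.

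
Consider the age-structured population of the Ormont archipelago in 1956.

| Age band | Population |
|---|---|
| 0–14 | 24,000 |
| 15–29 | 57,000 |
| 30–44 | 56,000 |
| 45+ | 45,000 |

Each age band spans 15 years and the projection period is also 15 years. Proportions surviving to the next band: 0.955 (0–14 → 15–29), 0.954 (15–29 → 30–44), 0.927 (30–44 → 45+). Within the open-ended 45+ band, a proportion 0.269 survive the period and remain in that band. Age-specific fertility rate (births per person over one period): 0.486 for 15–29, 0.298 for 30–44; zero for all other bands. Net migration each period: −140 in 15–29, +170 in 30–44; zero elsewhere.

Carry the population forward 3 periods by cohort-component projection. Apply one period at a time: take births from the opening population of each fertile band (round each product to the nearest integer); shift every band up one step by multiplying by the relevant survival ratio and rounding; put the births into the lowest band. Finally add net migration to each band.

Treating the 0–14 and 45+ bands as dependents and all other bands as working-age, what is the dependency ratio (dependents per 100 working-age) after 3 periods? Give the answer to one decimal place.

Numbering the groups 1..4 from youngest to oldest:
After projecting period 1:
Births: 57000 × 0.486 = 27702  |  56000 × 0.298 = 16688 → total 44390
Group 2: 24000 × 0.955 = 22920
Group 3: 57000 × 0.954 = 54378
Group 4: 56000 × 0.927 + 45000 × 0.269 = 51912 + 12105 = 64017
Net migration: Group 2 − 140 → 22780; Group 3 + 170 → 54548
End of period: [44390, 22780, 54548, 64017]
After projecting period 2:
Births: 22780 × 0.486 = 11071  |  54548 × 0.298 = 16255 → total 27326
Group 2: 44390 × 0.955 = 42392
Group 3: 22780 × 0.954 = 21732
Group 4: 54548 × 0.927 + 64017 × 0.269 = 50566 + 17221 = 67787
Net migration: Group 2 − 140 → 42252; Group 3 + 170 → 21902
End of period: [27326, 42252, 21902, 67787]
After projecting period 3:
Births: 42252 × 0.486 = 20534  |  21902 × 0.298 = 6527 → total 27061
Group 2: 27326 × 0.955 = 26096
Group 3: 42252 × 0.954 = 40308
Group 4: 21902 × 0.927 + 67787 × 0.269 = 20303 + 18235 = 38538
Net migration: Group 2 − 140 → 25956; Group 3 + 170 → 40478
End of period: [27061, 25956, 40478, 38538]
Dependents (band 0–14 + band 45+) = 27061 + 38538 = 65599; working-age = 66434; ratio = 65599/66434 × 100 = 98.7

98.7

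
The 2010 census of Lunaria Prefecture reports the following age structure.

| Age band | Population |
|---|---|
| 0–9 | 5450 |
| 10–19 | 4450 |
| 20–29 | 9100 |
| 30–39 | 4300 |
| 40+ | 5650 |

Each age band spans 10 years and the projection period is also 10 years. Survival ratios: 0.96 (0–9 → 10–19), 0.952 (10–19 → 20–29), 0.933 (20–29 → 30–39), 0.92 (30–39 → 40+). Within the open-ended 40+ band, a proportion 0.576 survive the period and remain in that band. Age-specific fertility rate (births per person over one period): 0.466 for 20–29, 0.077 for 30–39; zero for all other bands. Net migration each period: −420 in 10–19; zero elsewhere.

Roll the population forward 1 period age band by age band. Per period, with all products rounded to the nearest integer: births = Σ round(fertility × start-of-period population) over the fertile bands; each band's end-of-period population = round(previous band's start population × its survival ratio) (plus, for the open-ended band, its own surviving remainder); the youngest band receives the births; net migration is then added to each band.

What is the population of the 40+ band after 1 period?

7210

[period 1]
Births: 9100 * 0.466 = 4241 ; 4300 * 0.077 = 331 → total 4572
10–19: 5450 * 0.96 = 5232
20–29: 4450 * 0.952 = 4236
30–39: 9100 * 0.933 = 8490
40+: 4300 * 0.92 + 5650 * 0.576 = 3956 + 3254 = 7210
Net migration: 10–19 − 420 → 4812
Population now: 0–9=4572, 10–19=4812, 20–29=4236, 30–39=8490, 40+=7210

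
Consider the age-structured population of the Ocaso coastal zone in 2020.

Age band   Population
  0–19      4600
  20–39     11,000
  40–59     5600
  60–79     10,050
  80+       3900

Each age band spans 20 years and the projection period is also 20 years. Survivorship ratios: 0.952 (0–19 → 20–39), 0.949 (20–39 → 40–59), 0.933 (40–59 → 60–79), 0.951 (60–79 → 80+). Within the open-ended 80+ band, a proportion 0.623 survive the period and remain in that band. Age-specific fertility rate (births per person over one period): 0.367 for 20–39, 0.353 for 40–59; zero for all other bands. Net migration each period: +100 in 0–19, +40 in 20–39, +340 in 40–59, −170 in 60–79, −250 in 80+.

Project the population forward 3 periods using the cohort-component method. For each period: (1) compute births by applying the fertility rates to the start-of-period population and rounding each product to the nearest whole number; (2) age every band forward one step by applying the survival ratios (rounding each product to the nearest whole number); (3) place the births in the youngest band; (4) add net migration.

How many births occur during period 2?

(Bands numbered youngest = 1 to oldest = 5.)
— Period 1 —
Births: 11000 * 0.367 = 4037  |  5600 * 0.353 = 1977 → total 6014
Band 2: 4600 * 0.952 = 4379
Band 3: 11000 * 0.949 = 10439
Band 4: 5600 * 0.933 = 5225
Band 5: 10050 * 0.951 + 3900 * 0.623 = 9558 + 2430 = 11988
Net migration: Band 1 + 100 → 6114; Band 2 + 40 → 4419; Band 3 + 340 → 10779; Band 4 − 170 → 5055; Band 5 − 250 → 11738
→ [6114, 4419, 10779, 5055, 11738]
— Period 2 —
Births: 4419 * 0.367 = 1622  |  10779 * 0.353 = 3805 → total 5427
Band 2: 6114 * 0.952 = 5821
Band 3: 4419 * 0.949 = 4194
Band 4: 10779 * 0.933 = 10057
Band 5: 5055 * 0.951 + 11738 * 0.623 = 4807 + 7313 = 12120
Net migration: Band 1 + 100 → 5527; Band 2 + 40 → 5861; Band 3 + 340 → 4534; Band 4 − 170 → 9887; Band 5 − 250 → 11870
→ [5527, 5861, 4534, 9887, 11870]

5427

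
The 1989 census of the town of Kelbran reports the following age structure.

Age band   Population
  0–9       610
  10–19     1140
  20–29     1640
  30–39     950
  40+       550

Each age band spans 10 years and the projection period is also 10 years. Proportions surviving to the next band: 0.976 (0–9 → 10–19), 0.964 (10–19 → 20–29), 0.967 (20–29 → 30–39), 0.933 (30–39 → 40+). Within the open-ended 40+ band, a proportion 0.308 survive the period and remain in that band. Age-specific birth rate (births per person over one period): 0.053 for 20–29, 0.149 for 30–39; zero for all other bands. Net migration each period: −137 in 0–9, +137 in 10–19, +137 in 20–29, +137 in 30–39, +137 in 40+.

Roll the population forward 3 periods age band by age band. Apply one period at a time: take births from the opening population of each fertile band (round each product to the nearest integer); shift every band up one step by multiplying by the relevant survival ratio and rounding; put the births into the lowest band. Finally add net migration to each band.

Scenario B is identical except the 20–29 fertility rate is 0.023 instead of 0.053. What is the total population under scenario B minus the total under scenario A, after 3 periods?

-110

— Period 1 —
Births: 1640 * 0.053 = 87 ; 950 * 0.149 = 142 → total 229
10–19: 610 * 0.976 = 595
20–29: 1140 * 0.964 = 1099
30–39: 1640 * 0.967 = 1586
40+: 950 * 0.933 + 550 * 0.308 = 886 + 169 = 1055
Net migration: 0–9 − 137 → 92; 10–19 + 137 → 732; 20–29 + 137 → 1236; 30–39 + 137 → 1723; 40+ + 137 → 1192
→ [92, 732, 1236, 1723, 1192]
— Period 2 —
Births: 1236 * 0.053 = 66 ; 1723 * 0.149 = 257 → total 323
10–19: 92 * 0.976 = 90
20–29: 732 * 0.964 = 706
30–39: 1236 * 0.967 = 1195
40+: 1723 * 0.933 + 1192 * 0.308 = 1608 + 367 = 1975
Net migration: 0–9 − 137 → 186; 10–19 + 137 → 227; 20–29 + 137 → 843; 30–39 + 137 → 1332; 40+ + 137 → 2112
→ [186, 227, 843, 1332, 2112]
— Period 3 —
Births: 843 * 0.053 = 45 ; 1332 * 0.149 = 198 → total 243
10–19: 186 * 0.976 = 182
20–29: 227 * 0.964 = 219
30–39: 843 * 0.967 = 815
40+: 1332 * 0.933 + 2112 * 0.308 = 1243 + 650 = 1893
Net migration: 0–9 − 137 → 106; 10–19 + 137 → 319; 20–29 + 137 → 356; 30–39 + 137 → 952; 40+ + 137 → 2030
→ [106, 319, 356, 952, 2030]
Scenario A total after 3 periods: 3763
Scenario B projection —
— Period 1 —
Births: 1640 * 0.023 = 38 ; 950 * 0.149 = 142 → total 180
10–19: 610 * 0.976 = 595
20–29: 1140 * 0.964 = 1099
30–39: 1640 * 0.967 = 1586
40+: 950 * 0.933 + 550 * 0.308 = 886 + 169 = 1055
Net migration: 0–9 − 137 → 43; 10–19 + 137 → 732; 20–29 + 137 → 1236; 30–39 + 137 → 1723; 40+ + 137 → 1192
→ [43, 732, 1236, 1723, 1192]
— Period 2 —
Births: 1236 * 0.023 = 28 ; 1723 * 0.149 = 257 → total 285
10–19: 43 * 0.976 = 42
20–29: 732 * 0.964 = 706
30–39: 1236 * 0.967 = 1195
40+: 1723 * 0.933 + 1192 * 0.308 = 1608 + 367 = 1975
Net migration: 0–9 − 137 → 148; 10–19 + 137 → 179; 20–29 + 137 → 843; 30–39 + 137 → 1332; 40+ + 137 → 2112
→ [148, 179, 843, 1332, 2112]
— Period 3 —
Births: 843 * 0.023 = 19 ; 1332 * 0.149 = 198 → total 217
10–19: 148 * 0.976 = 144
20–29: 179 * 0.964 = 173
30–39: 843 * 0.967 = 815
40+: 1332 * 0.933 + 2112 * 0.308 = 1243 + 650 = 1893
Net migration: 0–9 − 137 → 80; 10–19 + 137 → 281; 20–29 + 137 → 310; 30–39 + 137 → 952; 40+ + 137 → 2030
→ [80, 281, 310, 952, 2030]
Scenario B total after 3 periods: 3653
Difference B − A = 3653 − 3763 = -110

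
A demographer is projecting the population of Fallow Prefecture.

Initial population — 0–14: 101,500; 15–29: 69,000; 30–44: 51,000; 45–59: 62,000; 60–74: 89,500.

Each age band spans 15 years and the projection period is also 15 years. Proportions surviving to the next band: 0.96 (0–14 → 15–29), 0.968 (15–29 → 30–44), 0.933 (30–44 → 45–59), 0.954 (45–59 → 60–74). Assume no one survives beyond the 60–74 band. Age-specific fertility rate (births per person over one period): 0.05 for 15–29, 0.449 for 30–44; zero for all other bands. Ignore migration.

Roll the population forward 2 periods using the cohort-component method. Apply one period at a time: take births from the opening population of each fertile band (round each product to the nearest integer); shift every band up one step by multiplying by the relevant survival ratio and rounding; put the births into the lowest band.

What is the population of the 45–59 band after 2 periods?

62317

— Period 1 —
Births: 69000 × 0.05 = 3450 ; 51000 × 0.449 = 22899 ⇒ total 26349
15–29: 101500 × 0.96 = 97440
30–44: 69000 × 0.968 = 66792
45–59: 51000 × 0.933 = 47583
60–74: 62000 × 0.954 = 59148
Giving 26349 / 97440 / 66792 / 47583 / 59148.
— Period 2 —
Births: 97440 × 0.05 = 4872 ; 66792 × 0.449 = 29990 ⇒ total 34862
15–29: 26349 × 0.96 = 25295
30–44: 97440 × 0.968 = 94322
45–59: 66792 × 0.933 = 62317
60–74: 47583 × 0.954 = 45394
Giving 34862 / 25295 / 94322 / 62317 / 45394.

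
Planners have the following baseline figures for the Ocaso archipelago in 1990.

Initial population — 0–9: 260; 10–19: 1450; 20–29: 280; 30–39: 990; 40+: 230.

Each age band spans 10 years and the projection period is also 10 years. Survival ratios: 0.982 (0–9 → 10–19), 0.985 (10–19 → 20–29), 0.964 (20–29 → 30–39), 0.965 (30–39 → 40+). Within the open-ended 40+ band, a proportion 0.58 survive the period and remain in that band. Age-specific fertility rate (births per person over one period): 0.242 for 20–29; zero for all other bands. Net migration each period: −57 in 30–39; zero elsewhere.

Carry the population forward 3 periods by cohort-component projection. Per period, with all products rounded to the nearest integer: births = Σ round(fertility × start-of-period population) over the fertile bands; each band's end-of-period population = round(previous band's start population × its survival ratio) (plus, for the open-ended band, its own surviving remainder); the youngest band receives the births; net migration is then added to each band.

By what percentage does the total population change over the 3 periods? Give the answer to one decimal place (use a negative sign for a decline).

-24.9

[period 1]
Births: 280 × 0.242 = 68
10–19: 260 × 0.982 = 255
20–29: 1450 × 0.985 = 1428
30–39: 280 × 0.964 = 270
40+: 990 × 0.965 + 230 × 0.58 = 955 + 133 = 1088
Net migration: 30–39 − 57 → 213
→ [68, 255, 1428, 213, 1088]
[period 2]
Births: 1428 × 0.242 = 346
10–19: 68 × 0.982 = 67
20–29: 255 × 0.985 = 251
30–39: 1428 × 0.964 = 1377
40+: 213 × 0.965 + 1088 × 0.58 = 206 + 631 = 837
Net migration: 30–39 − 57 → 1320
→ [346, 67, 251, 1320, 837]
[period 3]
Births: 251 × 0.242 = 61
10–19: 346 × 0.982 = 340
20–29: 67 × 0.985 = 66
30–39: 251 × 0.964 = 242
40+: 1320 × 0.965 + 837 × 0.58 = 1274 + 485 = 1759
Net migration: 30–39 − 57 → 185
→ [61, 340, 66, 185, 1759]
Total: 3210 → 2411; change = -799; percentage change = -24.9%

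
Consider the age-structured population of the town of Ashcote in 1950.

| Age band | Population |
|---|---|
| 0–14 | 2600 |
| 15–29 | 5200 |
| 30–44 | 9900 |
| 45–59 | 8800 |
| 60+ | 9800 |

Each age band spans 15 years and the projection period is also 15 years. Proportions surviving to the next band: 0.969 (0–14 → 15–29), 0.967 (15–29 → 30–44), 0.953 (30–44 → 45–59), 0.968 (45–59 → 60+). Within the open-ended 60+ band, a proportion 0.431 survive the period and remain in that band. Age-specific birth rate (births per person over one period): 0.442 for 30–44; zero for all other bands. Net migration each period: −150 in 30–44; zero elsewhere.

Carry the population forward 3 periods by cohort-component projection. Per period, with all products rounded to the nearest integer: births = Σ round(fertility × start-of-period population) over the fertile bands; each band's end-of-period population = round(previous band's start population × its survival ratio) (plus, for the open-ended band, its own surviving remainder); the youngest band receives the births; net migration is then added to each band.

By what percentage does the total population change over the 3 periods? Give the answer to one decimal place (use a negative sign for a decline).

Period 1.
Births: 9900 × 0.442 = 4376
15–29: 2600 × 0.969 = 2519
30–44: 5200 × 0.967 = 5028
45–59: 9900 × 0.953 = 9435
60+: 8800 × 0.968 + 9800 × 0.431 = 8518 + 4224 = 12742
Net migration: 30–44 − 150 → 4878
→ [4376, 2519, 4878, 9435, 12742]
Period 2.
Births: 4878 × 0.442 = 2156
15–29: 4376 × 0.969 = 4240
30–44: 2519 × 0.967 = 2436
45–59: 4878 × 0.953 = 4649
60+: 9435 × 0.968 + 12742 × 0.431 = 9133 + 5492 = 14625
Net migration: 30–44 − 150 → 2286
→ [2156, 4240, 2286, 4649, 14625]
Period 3.
Births: 2286 × 0.442 = 1010
15–29: 2156 × 0.969 = 2089
30–44: 4240 × 0.967 = 4100
45–59: 2286 × 0.953 = 2179
60+: 4649 × 0.968 + 14625 × 0.431 = 4500 + 6303 = 10803
Net migration: 30–44 − 150 → 3950
→ [1010, 2089, 3950, 2179, 10803]
Total: 36300 → 20031; change = -16269; percentage change = -44.8%

-44.8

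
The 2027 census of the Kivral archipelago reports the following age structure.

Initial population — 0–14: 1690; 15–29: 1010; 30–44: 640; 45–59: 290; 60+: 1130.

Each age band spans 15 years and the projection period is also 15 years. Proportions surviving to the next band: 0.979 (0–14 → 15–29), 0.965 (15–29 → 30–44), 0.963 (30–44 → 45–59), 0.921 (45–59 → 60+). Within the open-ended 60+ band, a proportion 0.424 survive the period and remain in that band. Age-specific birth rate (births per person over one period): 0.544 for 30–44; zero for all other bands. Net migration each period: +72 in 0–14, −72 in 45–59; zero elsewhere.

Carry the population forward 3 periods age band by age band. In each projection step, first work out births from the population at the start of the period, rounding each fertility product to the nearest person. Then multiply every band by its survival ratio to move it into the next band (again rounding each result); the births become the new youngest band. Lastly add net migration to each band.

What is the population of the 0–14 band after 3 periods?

Call the bands 1 to 5, youngest first.
Period 1.
Births: 640 * 0.544 = 348
Band 2: 1690 * 0.979 = 1655
Band 3: 1010 * 0.965 = 975
Band 4: 640 * 0.963 = 616
Band 5: 290 * 0.921 + 1130 * 0.424 = 267 + 479 = 746
Net migration: Band 1 + 72 → 420; Band 4 − 72 → 544
→ [420, 1655, 975, 544, 746]
Period 2.
Births: 975 * 0.544 = 530
Band 2: 420 * 0.979 = 411
Band 3: 1655 * 0.965 = 1597
Band 4: 975 * 0.963 = 939
Band 5: 544 * 0.921 + 746 * 0.424 = 501 + 316 = 817
Net migration: Band 1 + 72 → 602; Band 4 − 72 → 867
→ [602, 411, 1597, 867, 817]
Period 3.
Births: 1597 * 0.544 = 869
Band 2: 602 * 0.979 = 589
Band 3: 411 * 0.965 = 397
Band 4: 1597 * 0.963 = 1538
Band 5: 867 * 0.921 + 817 * 0.424 = 799 + 346 = 1145
Net migration: Band 1 + 72 → 941; Band 4 − 72 → 1466
→ [941, 589, 397, 1466, 1145]

941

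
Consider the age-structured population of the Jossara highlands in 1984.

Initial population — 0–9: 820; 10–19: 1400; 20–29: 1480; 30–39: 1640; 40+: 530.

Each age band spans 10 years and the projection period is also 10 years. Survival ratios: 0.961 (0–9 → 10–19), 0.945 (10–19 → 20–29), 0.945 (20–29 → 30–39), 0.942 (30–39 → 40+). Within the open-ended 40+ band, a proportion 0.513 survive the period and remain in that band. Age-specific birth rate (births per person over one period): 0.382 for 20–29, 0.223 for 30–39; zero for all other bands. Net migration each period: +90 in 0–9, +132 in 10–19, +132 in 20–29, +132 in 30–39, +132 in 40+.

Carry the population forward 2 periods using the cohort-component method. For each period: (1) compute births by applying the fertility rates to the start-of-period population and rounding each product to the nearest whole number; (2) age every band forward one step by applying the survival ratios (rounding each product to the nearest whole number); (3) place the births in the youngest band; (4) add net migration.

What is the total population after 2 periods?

7182

Numbering the bands 1..5 from youngest to oldest:
After projecting period 1:
Births: 1480 × 0.382 = 565, 1640 × 0.223 = 366 → 931
Band 2: 820 × 0.961 = 788
Band 3: 1400 × 0.945 = 1323
Band 4: 1480 × 0.945 = 1399
Band 5: 1640 × 0.942 + 530 × 0.513 = 1545 + 272 = 1817
Net migration: Band 1 + 90 → 1021; Band 2 + 132 → 920; Band 3 + 132 → 1455; Band 4 + 132 → 1531; Band 5 + 132 → 1949
End of period: [1021, 920, 1455, 1531, 1949]
After projecting period 2:
Births: 1455 × 0.382 = 556, 1531 × 0.223 = 341 → 897
Band 2: 1021 × 0.961 = 981
Band 3: 920 × 0.945 = 869
Band 4: 1455 × 0.945 = 1375
Band 5: 1531 × 0.942 + 1949 × 0.513 = 1442 + 1000 = 2442
Net migration: Band 1 + 90 → 987; Band 2 + 132 → 1113; Band 3 + 132 → 1001; Band 4 + 132 → 1507; Band 5 + 132 → 2574
End of period: [987, 1113, 1001, 1507, 2574]
Total after period 2: 987 + 1113 + 1001 + 1507 + 2574 = 7182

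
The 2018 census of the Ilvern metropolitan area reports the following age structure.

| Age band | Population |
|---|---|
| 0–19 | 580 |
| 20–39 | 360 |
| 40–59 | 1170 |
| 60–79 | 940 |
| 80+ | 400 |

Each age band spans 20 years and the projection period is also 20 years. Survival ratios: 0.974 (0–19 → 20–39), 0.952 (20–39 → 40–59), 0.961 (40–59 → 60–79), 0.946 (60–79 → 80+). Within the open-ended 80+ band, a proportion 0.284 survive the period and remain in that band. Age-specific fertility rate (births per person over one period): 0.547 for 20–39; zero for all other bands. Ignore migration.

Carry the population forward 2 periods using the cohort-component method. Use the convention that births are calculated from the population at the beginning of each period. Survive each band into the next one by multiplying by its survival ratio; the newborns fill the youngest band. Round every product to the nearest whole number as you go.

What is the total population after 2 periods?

2717

Period 1:
Births: 360 * 0.547 = 197
20–39: 580 * 0.974 = 565
40–59: 360 * 0.952 = 343
60–79: 1170 * 0.961 = 1124
80+: 940 * 0.946 + 400 * 0.284 = 889 + 114 = 1003
End of period: [197, 565, 343, 1124, 1003]
Period 2:
Births: 565 * 0.547 = 309
20–39: 197 * 0.974 = 192
40–59: 565 * 0.952 = 538
60–79: 343 * 0.961 = 330
80+: 1124 * 0.946 + 1003 * 0.284 = 1063 + 285 = 1348
End of period: [309, 192, 538, 330, 1348]
Total after period 2: 309 + 192 + 538 + 330 + 1348 = 2717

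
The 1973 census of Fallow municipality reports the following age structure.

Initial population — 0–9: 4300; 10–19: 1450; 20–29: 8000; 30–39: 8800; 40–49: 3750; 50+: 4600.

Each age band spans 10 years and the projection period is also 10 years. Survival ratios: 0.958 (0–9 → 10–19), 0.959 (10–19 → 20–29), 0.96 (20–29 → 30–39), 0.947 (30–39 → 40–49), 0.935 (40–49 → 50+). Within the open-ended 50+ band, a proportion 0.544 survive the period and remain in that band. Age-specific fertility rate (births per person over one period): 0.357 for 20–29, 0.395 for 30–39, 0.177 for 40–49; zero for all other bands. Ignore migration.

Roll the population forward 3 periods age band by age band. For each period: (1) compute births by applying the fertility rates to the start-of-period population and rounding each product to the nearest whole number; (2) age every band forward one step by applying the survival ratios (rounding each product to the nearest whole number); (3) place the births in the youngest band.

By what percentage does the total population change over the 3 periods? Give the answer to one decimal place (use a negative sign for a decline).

4.6

Period 1.
Births: 8000 × 0.357 = 2856  |  8800 × 0.395 = 3476  |  3750 × 0.177 = 664 → 6996
10–19: 4300 × 0.958 = 4119
20–29: 1450 × 0.959 = 1391
30–39: 8000 × 0.96 = 7680
40–49: 8800 × 0.947 = 8334
50+: 3750 × 0.935 + 4600 × 0.544 = 3506 + 2502 = 6008
End of period: [6996, 4119, 1391, 7680, 8334, 6008]
Period 2.
Births: 1391 × 0.357 = 497  |  7680 × 0.395 = 3034  |  8334 × 0.177 = 1475 → 5006
10–19: 6996 × 0.958 = 6702
20–29: 4119 × 0.959 = 3950
30–39: 1391 × 0.96 = 1335
40–49: 7680 × 0.947 = 7273
50+: 8334 × 0.935 + 6008 × 0.544 = 7792 + 3268 = 11060
End of period: [5006, 6702, 3950, 1335, 7273, 11060]
Period 3.
Births: 3950 × 0.357 = 1410  |  1335 × 0.395 = 527  |  7273 × 0.177 = 1287 → 3224
10–19: 5006 × 0.958 = 4796
20–29: 6702 × 0.959 = 6427
30–39: 3950 × 0.96 = 3792
40–49: 1335 × 0.947 = 1264
50+: 7273 × 0.935 + 11060 × 0.544 = 6800 + 6017 = 12817
End of period: [3224, 4796, 6427, 3792, 1264, 12817]
Total: 30900 → 32320; change = 1420; percentage change = 4.6%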